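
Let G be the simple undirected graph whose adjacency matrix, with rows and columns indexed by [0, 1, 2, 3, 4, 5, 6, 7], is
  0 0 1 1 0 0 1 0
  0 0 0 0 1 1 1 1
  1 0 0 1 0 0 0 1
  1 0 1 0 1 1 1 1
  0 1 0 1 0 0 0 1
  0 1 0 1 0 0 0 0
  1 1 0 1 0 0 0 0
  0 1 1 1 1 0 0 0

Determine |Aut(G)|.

1

The degree sequence is [3, 4, 3, 6, 3, 2, 3, 4]. Checking the degree-preserving permutations of the vertex set shows that none except the identity preserves every edge, so Aut(G) is trivial.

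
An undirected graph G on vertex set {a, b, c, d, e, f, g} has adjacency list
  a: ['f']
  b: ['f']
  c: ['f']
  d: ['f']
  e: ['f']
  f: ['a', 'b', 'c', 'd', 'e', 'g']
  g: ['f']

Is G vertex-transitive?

No

Vertex f is the only vertex of degree 6, so every automorphism fixes it; G is not vertex-transitive.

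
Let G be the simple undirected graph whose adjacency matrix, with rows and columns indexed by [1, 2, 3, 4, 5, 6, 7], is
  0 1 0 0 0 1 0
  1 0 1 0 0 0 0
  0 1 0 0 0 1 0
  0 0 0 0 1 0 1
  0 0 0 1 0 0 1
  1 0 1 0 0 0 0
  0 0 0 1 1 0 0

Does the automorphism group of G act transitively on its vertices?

No

G has two connected components, {1, 2, 3, 6} and {4, 5, 7}; each is 2-regular, so G = C_4 ⊔ C_3. The orbit of 1 under Aut(G) is {1, 2, 3, 6}, which does not contain 4, so G is not vertex-transitive.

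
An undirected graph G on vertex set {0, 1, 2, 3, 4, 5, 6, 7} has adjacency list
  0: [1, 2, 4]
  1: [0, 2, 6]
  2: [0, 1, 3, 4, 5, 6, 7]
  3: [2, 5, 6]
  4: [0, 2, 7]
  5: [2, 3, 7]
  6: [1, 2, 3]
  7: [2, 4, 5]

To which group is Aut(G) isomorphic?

Vertex 2 is the unique vertex of degree 7; the remaining 7 vertices each have degree 3 and induce a cycle, so G is the wheel on 8 vertices with hub 2. Every automorphism fixes the hub and acts on the rim 7-cycle, so Aut(G) ≅ Aut(C_7) = D_7 of order 14.

D_7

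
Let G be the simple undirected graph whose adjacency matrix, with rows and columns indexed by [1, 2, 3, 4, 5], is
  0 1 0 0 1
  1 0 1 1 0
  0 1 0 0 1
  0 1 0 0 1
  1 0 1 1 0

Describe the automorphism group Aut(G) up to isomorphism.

The vertices split by degree into {2, 5} (degree 3) and {1, 3, 4} (degree 2); every edge runs between the two parts, so G is the complete bipartite graph K_{2,3}. The parts have unequal sizes, so no automorphism swaps them; each part is permuted independently, giving S_3 × S_2 of order 3!·2! = 12.

S_3 × S_2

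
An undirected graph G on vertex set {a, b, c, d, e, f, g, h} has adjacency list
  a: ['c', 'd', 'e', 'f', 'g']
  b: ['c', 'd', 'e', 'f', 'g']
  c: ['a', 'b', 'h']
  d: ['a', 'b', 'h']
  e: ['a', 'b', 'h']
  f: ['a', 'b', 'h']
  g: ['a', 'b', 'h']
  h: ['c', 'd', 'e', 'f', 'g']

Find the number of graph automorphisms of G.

720

The vertices split by degree into {a, b, h} (degree 5) and {c, d, e, f, g} (degree 3); every edge runs between the two parts, so G is the complete bipartite graph K_{3,5}. Automorphisms preserve the bipartition setwise (since the parts differ in size) and act as S_3 × S_5 within it; |Aut| = 720.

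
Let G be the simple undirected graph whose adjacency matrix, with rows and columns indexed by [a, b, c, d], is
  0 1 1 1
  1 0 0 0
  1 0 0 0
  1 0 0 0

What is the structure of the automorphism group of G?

S_3

Vertex a has degree 3 and every other vertex has degree 1, so G is the star K_{1,3} with centre a. Any automorphism fixes the centre and permutes the 3 leaves freely, so Aut(G) ≅ S_3 of order 3! = 6.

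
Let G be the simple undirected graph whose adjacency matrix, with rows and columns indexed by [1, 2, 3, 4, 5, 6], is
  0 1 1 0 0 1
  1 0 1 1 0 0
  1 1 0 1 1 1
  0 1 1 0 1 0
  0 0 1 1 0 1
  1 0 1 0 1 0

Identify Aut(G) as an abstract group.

Vertex 3 is the unique vertex of degree 5; the remaining 5 vertices each have degree 3 and induce a cycle, so G is the wheel on 6 vertices with hub 3. With the hub fixed, the remaining symmetry is that of the rim cycle C_5, giving the dihedral group D_5.

D_5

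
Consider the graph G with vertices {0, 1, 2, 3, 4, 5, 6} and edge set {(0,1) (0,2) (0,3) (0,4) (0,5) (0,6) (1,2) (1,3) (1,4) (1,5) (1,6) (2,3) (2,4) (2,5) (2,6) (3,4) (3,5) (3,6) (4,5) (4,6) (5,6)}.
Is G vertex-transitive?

Yes

Every vertex has degree 6, so G is the complete graph K_7. Any permutation of the 7 vertices preserves K_7, so Aut(K_7) = S_7 of order 7! = 5040. Under this action every vertex can be carried to every other, so G is vertex-transitive.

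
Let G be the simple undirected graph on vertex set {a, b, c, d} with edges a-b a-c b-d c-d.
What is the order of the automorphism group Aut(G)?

G is 2-regular and bipartite with parts {a, d} and {b, c} (each part is independent and every cross-pair is an edge), so G = K_{2,2}. Each part can be permuted independently (S_2 × S_2) and the two equal-size parts can also be swapped, giving (S_2 × S_2) ⋊ Z_2 of order 2·(2!)² = 8.

8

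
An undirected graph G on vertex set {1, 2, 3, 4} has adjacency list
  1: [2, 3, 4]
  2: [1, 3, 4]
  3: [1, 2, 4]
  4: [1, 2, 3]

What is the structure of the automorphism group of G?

Every vertex has degree 3, so G is the complete graph K_4. Any permutation of the 4 vertices preserves K_4, so Aut(K_4) = S_4 of order 4! = 24.

the symmetric group on 4 letters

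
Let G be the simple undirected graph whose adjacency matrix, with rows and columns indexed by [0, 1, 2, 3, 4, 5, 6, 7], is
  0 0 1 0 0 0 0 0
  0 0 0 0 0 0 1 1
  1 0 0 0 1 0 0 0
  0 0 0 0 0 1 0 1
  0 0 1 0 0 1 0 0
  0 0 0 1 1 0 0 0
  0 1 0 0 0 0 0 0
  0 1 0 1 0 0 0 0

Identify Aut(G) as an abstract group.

Z_2

The degree sequence is [1, 2, 2, 2, 2, 2, 1, 2]; the two degree-1 vertices 0 and 6 are the ends of a path, so G = P_8. A path has exactly one nontrivial symmetry — reversal — giving Aut(G) of order 2.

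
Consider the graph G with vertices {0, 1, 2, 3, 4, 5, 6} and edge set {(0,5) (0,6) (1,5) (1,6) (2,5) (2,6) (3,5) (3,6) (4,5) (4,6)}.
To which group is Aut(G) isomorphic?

S_5 × S_2

The vertices split by degree into {5, 6} (degree 5) and {0, 1, 2, 3, 4} (degree 2); every edge runs between the two parts, so G is the complete bipartite graph K_{2,5}. Automorphisms preserve the bipartition setwise (since the parts differ in size) and act as S_5 × S_2 within it; |Aut| = 240.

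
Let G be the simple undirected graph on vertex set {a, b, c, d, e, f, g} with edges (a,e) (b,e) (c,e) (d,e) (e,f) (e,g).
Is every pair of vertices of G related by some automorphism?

No

Vertex e is the only vertex of degree 6, so every automorphism fixes it; G is not vertex-transitive.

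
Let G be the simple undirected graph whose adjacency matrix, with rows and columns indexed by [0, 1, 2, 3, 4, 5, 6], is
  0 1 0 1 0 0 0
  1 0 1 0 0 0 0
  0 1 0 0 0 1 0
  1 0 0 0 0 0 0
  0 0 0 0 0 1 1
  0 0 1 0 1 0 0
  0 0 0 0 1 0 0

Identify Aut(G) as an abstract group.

The degree sequence is [2, 2, 2, 1, 2, 2, 1]; the two degree-1 vertices 3 and 6 are the ends of a path, so G = P_7. The only nontrivial automorphism of a path is the end-to-end reflection, so Aut(G) ≅ Z_2.

C_2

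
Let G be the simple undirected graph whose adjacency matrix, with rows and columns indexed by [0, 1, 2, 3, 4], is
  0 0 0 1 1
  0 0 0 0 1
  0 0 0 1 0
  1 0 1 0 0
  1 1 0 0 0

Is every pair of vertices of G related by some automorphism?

No

Automorphisms preserve degree, but G has vertices of degree 1 and vertices of degree 2; no automorphism maps one to the other, so G is not vertex-transitive.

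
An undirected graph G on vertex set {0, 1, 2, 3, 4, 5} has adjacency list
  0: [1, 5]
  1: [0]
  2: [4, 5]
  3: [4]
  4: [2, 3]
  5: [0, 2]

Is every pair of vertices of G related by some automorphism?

Automorphisms preserve degree, but G has vertices of degree 1 and vertices of degree 2; no automorphism maps one to the other, so G is not vertex-transitive.

No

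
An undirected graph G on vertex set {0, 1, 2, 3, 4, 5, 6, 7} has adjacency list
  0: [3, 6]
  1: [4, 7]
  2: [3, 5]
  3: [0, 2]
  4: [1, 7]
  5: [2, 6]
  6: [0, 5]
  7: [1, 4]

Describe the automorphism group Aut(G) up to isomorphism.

D_5 × D_3

G has two connected components, {0, 2, 3, 5, 6} and {1, 4, 7}; each is 2-regular, so G = C_5 ⊔ C_3. No automorphism exchanges components of different sizes, hence Aut(G) is the direct product D_5 × D_3, order 60.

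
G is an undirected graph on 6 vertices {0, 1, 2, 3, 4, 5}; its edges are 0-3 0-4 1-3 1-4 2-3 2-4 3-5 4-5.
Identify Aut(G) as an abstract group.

The vertices split by degree into {3, 4} (degree 4) and {0, 1, 2, 5} (degree 2); every edge runs between the two parts, so G is the complete bipartite graph K_{2,4}. The parts have unequal sizes, so no automorphism swaps them; each part is permuted independently, giving S_4 × S_2 of order 4!·2! = 48.

S_4 × S_2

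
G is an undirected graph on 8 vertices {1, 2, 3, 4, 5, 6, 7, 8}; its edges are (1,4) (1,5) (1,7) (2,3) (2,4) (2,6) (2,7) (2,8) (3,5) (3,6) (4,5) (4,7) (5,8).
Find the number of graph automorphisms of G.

1

Degrees alone do not determine every vertex (e.g. 1 and 3 both have degree 3), but their neighbour-degree multisets differ: N(1) has degrees [3, 4, 4] while N(3) has degrees [2, 4, 5]. Repeating this refinement separates all vertices, so the only automorphism is the identity.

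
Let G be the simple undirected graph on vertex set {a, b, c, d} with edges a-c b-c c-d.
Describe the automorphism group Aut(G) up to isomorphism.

Vertex c has degree 3 and every other vertex has degree 1, so G is the star K_{1,3} with centre c. The 3 leaves are pairwise interchangeable while the centre is fixed, giving Aut(G) = S_3.

S_3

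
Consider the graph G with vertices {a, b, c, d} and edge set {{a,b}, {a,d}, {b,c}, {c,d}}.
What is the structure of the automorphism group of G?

the dihedral group of order 8

G is 2-regular and connected on 4 vertices, i.e. the cycle C_4. C_4 has 4 rotations and 4 reflections, so Aut(C_4) ≅ D_4 of order 8.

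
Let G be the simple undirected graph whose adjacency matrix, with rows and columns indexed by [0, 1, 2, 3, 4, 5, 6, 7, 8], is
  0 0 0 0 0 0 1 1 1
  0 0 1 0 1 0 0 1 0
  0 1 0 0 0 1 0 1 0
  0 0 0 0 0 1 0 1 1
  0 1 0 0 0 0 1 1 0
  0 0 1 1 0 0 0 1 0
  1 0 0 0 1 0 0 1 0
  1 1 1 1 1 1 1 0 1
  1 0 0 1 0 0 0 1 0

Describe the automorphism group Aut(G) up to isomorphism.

the dihedral group of order 16

Vertex 7 is the unique vertex of degree 8; the remaining 8 vertices each have degree 3 and induce a cycle, so G is the wheel on 9 vertices with hub 7. Every automorphism fixes the hub and acts on the rim 8-cycle, so Aut(G) ≅ Aut(C_8) = D_8 of order 16.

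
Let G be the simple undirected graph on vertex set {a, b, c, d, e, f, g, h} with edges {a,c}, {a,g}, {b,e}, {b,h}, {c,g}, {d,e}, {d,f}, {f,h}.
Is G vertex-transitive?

No

G has two connected components, {b, d, e, f, h} and {a, c, g}; each is 2-regular, so G = C_5 ⊔ C_3. The orbit of a under Aut(G) is {a, c, g}, which does not contain b, so G is not vertex-transitive.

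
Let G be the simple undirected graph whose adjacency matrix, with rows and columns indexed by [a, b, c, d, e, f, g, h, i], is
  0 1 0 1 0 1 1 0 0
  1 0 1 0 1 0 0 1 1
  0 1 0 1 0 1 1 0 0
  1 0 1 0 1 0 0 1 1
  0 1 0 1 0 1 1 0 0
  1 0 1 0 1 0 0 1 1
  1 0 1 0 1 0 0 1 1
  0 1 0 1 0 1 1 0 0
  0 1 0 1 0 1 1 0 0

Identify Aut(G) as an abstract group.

S_5 × S_4

The vertices split by degree into {b, d, f, g} (degree 5) and {a, c, e, h, i} (degree 4); every edge runs between the two parts, so G is the complete bipartite graph K_{4,5}. Automorphisms preserve the bipartition setwise (since the parts differ in size) and act as S_5 × S_4 within it; |Aut| = 2880.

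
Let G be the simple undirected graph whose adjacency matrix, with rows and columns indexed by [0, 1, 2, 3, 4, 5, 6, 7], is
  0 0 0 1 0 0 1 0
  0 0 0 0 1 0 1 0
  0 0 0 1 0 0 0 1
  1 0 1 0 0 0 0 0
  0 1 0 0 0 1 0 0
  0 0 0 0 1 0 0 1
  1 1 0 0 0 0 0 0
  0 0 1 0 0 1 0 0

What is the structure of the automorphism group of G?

the dihedral group of order 16

Every vertex has degree 2 and the graph is connected, so G is the 8-cycle C_8. C_8 has 8 rotations and 8 reflections, so Aut(C_8) ≅ D_8 of order 16.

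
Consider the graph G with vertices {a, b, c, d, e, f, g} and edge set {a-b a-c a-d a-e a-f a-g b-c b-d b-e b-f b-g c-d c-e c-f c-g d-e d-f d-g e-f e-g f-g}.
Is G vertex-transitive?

Yes

All 7 vertices are pairwise adjacent: G = K_7. Any permutation of the 7 vertices preserves K_7, so Aut(K_7) = S_7 of order 7! = 5040. This group acts transitively on the 7 vertices.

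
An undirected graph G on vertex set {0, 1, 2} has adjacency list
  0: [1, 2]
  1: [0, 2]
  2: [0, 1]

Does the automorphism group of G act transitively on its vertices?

Yes

All 3 vertices are pairwise adjacent: G = K_3. Every bijection on the vertex set is an automorphism of K_3; hence Aut(K_3) ≅ S_3, order 6. This group acts transitively on the 3 vertices.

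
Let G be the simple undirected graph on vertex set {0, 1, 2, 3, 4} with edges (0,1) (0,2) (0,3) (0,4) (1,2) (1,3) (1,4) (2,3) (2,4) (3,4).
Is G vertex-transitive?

Every vertex has degree 4, so G is the complete graph K_5. Any permutation of the 5 vertices preserves K_5, so Aut(K_5) = S_5 of order 5! = 120. This group acts transitively on the 5 vertices.

Yes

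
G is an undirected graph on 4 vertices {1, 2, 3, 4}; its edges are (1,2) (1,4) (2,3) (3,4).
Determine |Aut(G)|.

8

Every vertex has degree 2 and the graph is connected, so G is the 4-cycle C_4. The automorphisms of the 4-cycle are exactly the symmetries of a regular 4-gon: the dihedral group D_4, |D_4| = 8.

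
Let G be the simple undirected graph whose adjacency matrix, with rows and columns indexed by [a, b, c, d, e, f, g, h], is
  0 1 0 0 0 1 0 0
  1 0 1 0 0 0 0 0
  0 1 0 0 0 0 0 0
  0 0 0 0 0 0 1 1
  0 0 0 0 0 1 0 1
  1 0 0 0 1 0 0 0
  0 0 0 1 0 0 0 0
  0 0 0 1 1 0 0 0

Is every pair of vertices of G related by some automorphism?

No

Automorphisms preserve degree, but G has vertices of degree 1 and vertices of degree 2; no automorphism maps one to the other, so G is not vertex-transitive.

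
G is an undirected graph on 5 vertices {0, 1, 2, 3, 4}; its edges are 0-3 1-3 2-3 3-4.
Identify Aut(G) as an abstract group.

Vertex 3 has degree 4 and every other vertex has degree 1, so G is the star K_{1,4} with centre 3. Any automorphism fixes the centre and permutes the 4 leaves freely, so Aut(G) ≅ S_4 of order 4! = 24.

the symmetric group on 4 letters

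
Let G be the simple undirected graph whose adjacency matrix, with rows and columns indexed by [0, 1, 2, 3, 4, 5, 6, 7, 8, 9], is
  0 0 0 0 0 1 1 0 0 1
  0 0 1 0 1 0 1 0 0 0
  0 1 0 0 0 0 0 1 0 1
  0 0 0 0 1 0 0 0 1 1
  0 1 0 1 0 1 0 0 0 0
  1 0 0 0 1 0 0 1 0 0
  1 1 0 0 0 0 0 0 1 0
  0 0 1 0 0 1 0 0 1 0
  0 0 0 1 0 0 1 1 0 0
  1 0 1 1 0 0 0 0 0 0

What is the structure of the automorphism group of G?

G is 3-regular on 10 vertices with no triangles and no 4-cycles (girth 5): this is the Petersen graph. Viewing the Petersen graph as the Kneser graph K(5,2) — vertices are 2-subsets of {1,…,5}, edges join disjoint pairs — its automorphisms are exactly the permutations of the 5-element set, so Aut ≅ S_5 of order 120.

S_5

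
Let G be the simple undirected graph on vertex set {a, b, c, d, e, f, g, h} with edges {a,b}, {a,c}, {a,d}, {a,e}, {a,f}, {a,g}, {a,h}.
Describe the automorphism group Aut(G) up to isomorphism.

Vertex a has degree 7 and every other vertex has degree 1, so G is the star K_{1,7} with centre a. The 7 leaves are pairwise interchangeable while the centre is fixed, giving Aut(G) = S_7.

S_7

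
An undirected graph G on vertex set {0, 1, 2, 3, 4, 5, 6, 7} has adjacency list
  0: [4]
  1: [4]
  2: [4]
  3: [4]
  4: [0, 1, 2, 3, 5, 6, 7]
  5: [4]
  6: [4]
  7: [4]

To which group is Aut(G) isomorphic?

S_7

Vertex 4 has degree 7 and every other vertex has degree 1, so G is the star K_{1,7} with centre 4. The 7 leaves are pairwise interchangeable while the centre is fixed, giving Aut(G) = S_7.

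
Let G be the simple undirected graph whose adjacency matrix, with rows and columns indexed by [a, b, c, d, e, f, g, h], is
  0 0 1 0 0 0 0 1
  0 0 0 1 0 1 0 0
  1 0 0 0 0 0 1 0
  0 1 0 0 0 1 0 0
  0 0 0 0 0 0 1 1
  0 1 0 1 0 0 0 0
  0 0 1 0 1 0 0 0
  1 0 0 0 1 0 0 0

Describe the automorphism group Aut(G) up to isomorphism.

D_5 × D_3

G has two connected components, {a, c, e, g, h} and {b, d, f}; each is 2-regular, so G = C_5 ⊔ C_3. The components are non-isomorphic (different sizes), so Aut(G) = Aut(C_5) × Aut(C_3) = D_5 × D_3 of order 10·6 = 60.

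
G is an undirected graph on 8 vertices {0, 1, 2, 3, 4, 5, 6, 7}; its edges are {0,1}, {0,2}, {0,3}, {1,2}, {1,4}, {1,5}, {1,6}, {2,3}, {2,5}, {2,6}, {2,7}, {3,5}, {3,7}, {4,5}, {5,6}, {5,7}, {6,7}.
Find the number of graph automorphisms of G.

1

Degrees alone do not determine every vertex (e.g. 2 and 5 both have degree 6), but their neighbour-degree multisets differ: N(2) has degrees [3, 4, 4, 4, 5, 6] while N(5) has degrees [2, 4, 4, 4, 5, 6]. Repeating this refinement separates all vertices, so the only automorphism is the identity.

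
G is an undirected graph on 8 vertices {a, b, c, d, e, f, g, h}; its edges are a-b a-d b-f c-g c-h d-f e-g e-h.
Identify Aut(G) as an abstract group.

G has two connected components, {c, e, g, h} and {a, b, d, f}; each is 2-regular, so G = C_4 ⊔ C_4. Aut of a disjoint union of two copies of C_4 is the wreath product D_4 ≀ Z_2, of order 2·8² = 128.

(D_4 × D_4) ⋊ Z_2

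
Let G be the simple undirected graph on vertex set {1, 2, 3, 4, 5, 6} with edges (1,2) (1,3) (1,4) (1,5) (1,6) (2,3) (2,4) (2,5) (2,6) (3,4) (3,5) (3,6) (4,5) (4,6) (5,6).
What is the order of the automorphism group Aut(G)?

Every vertex has degree 5, so G is the complete graph K_6. Every bijection on the vertex set is an automorphism of K_6; hence Aut(K_6) ≅ S_6, order 720.

720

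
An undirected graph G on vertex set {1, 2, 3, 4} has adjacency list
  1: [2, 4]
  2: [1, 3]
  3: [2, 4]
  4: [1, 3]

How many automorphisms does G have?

8

G is 2-regular and bipartite on 2^2 = 4 vertices with girth 4; it is the hypercube graph Q_2. Aut(Q_2) consists of the signed permutations of the 2 coordinate axes: 2! permutations times 2^2 sign flips, so |Aut| = 2^2·2! = 8.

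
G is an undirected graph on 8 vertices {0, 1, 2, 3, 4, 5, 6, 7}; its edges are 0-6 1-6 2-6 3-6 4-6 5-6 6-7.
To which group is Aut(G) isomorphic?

the symmetric group on 7 letters

Vertex 6 has degree 7 and every other vertex has degree 1, so G is the star K_{1,7} with centre 6. Any automorphism fixes the centre and permutes the 7 leaves freely, so Aut(G) ≅ S_7 of order 7! = 5040.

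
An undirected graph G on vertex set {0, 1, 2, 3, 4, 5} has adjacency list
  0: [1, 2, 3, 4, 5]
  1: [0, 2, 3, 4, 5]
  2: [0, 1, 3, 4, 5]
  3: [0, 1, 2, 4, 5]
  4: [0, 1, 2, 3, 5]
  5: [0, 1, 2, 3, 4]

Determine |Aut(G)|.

720

All 6 vertices are pairwise adjacent: G = K_6. Any permutation of the 6 vertices preserves K_6, so Aut(K_6) = S_6 of order 6! = 720.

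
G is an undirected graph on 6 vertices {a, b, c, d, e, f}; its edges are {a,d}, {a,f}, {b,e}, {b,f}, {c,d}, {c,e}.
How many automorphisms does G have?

12

Every vertex has degree 2 and the graph is connected, so G is the 6-cycle C_6. The automorphisms of the 6-cycle are exactly the symmetries of a regular 6-gon: the dihedral group D_6, |D_6| = 12.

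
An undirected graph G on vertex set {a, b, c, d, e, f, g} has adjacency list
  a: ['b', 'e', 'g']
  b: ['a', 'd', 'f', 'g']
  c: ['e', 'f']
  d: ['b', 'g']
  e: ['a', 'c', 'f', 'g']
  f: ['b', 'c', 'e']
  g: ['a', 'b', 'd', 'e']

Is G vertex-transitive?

Automorphisms preserve degree, but G has vertices of degree 2 and vertices of degree 4; no automorphism maps one to the other, so G is not vertex-transitive.

No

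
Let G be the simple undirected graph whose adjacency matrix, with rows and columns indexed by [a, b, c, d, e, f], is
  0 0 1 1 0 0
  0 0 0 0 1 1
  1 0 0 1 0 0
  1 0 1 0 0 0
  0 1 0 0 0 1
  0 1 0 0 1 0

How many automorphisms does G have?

G has two connected components, {a, c, d} and {b, e, f}; each is 2-regular, so G = C_3 ⊔ C_3. Aut of a disjoint union of two copies of C_3 is the wreath product D_3 ≀ Z_2, of order 2·6² = 72.

72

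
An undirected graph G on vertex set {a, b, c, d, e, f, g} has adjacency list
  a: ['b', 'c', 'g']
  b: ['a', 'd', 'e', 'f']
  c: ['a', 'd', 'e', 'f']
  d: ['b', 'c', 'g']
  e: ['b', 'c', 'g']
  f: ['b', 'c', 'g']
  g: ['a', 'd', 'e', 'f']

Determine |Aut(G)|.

The vertices split by degree into {b, c, g} (degree 4) and {a, d, e, f} (degree 3); every edge runs between the two parts, so G is the complete bipartite graph K_{3,4}. Automorphisms preserve the bipartition setwise (since the parts differ in size) and act as S_4 × S_3 within it; |Aut| = 144.

144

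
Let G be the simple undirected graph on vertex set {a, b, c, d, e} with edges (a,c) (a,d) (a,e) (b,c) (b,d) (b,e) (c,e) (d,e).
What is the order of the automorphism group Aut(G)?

8

Vertex e is the unique vertex of degree 4; the remaining 4 vertices each have degree 3 and induce a cycle, so G is the wheel on 5 vertices with hub e. With the hub fixed, the remaining symmetry is that of the rim cycle C_4, giving the dihedral group D_4.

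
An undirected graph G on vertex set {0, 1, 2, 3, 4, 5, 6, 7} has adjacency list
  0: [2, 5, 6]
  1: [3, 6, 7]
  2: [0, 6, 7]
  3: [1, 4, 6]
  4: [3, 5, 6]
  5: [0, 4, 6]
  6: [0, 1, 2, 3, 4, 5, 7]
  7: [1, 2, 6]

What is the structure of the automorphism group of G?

the dihedral group of order 14

Vertex 6 is the unique vertex of degree 7; the remaining 7 vertices each have degree 3 and induce a cycle, so G is the wheel on 8 vertices with hub 6. Every automorphism fixes the hub and acts on the rim 7-cycle, so Aut(G) ≅ Aut(C_7) = D_7 of order 14.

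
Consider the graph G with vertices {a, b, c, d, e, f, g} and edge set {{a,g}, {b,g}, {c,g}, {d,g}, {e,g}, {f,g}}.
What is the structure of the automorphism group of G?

Vertex g has degree 6 and every other vertex has degree 1, so G is the star K_{1,6} with centre g. Any automorphism fixes the centre and permutes the 6 leaves freely, so Aut(G) ≅ S_6 of order 6! = 720.

S_6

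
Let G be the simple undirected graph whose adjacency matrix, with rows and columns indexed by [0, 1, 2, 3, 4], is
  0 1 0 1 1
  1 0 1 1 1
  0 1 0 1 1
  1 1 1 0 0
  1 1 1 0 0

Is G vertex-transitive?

Vertex 1 is the only vertex of degree 4, so every automorphism fixes it; G is not vertex-transitive.

No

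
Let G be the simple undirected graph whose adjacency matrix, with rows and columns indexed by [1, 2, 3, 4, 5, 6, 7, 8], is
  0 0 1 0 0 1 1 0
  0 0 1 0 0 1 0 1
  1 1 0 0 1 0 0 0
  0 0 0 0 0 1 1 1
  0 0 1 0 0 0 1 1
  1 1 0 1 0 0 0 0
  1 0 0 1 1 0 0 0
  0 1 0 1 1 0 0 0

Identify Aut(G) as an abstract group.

G is 3-regular and bipartite on 2^3 = 8 vertices with girth 4; it is the hypercube graph Q_3. The symmetry group of the 3-cube is the hyperoctahedral group B_3 = Z_2 ≀ S_3, of order 2^3·3! = 48.

the hyperoctahedral group B_3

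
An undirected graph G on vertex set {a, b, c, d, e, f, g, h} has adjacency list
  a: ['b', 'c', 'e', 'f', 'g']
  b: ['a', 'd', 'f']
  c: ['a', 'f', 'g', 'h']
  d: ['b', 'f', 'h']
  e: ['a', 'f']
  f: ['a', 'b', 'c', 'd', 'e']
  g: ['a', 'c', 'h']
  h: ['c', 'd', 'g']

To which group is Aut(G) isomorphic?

the trivial group

The degree sequence is [5, 3, 4, 3, 2, 5, 3, 3]. Checking the degree-preserving permutations of the vertex set shows that none except the identity preserves every edge, so Aut(G) is trivial.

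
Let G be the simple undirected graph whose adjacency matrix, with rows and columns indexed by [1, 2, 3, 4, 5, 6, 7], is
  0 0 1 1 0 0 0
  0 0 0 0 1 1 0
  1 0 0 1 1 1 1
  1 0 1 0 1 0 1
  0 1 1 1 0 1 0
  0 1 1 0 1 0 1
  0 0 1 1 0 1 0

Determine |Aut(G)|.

1

The degree sequence is [2, 2, 5, 4, 4, 4, 3]. Checking the degree-preserving permutations of the vertex set shows that none except the identity preserves every edge, so Aut(G) is trivial.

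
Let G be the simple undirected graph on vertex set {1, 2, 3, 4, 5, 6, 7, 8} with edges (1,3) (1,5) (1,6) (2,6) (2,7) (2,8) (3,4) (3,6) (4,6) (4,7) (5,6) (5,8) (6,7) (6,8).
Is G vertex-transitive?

No

Vertex 6 is the only vertex of degree 7, so every automorphism fixes it; G is not vertex-transitive.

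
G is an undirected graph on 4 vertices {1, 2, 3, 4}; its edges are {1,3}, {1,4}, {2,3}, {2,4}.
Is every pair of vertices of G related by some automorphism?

G is 2-regular and connected on 4 vertices, i.e. the cycle C_4. The automorphisms of the 4-cycle are exactly the symmetries of a regular 4-gon: the dihedral group D_4, |D_4| = 8. This group acts transitively on the 4 vertices.

Yes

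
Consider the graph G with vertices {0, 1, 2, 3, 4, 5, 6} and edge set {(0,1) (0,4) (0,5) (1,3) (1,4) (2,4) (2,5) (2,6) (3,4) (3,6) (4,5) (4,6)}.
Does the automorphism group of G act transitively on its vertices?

Vertex 4 is the only vertex of degree 6, so every automorphism fixes it; G is not vertex-transitive.

No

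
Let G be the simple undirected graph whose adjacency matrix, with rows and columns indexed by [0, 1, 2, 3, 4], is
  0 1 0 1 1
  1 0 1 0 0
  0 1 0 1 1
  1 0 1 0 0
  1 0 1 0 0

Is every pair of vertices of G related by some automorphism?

Automorphisms preserve degree, but G has vertices of degree 2 and vertices of degree 3; no automorphism maps one to the other, so G is not vertex-transitive.

No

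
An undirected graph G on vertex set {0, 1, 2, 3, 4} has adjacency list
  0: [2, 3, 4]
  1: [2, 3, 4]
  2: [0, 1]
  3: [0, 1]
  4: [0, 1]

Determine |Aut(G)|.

12

The vertices split by degree into {0, 1} (degree 3) and {2, 3, 4} (degree 2); every edge runs between the two parts, so G is the complete bipartite graph K_{2,3}. Automorphisms preserve the bipartition setwise (since the parts differ in size) and act as S_2 × S_3 within it; |Aut| = 12.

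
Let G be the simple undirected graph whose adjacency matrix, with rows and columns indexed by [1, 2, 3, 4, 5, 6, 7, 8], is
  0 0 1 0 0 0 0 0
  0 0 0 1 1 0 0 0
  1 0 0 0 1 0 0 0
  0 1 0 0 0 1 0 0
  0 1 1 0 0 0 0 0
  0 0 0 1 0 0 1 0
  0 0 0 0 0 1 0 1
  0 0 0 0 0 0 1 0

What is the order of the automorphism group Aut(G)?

2

The degree sequence is [1, 2, 2, 2, 2, 2, 2, 1]; the two degree-1 vertices 1 and 8 are the ends of a path, so G = P_8. The only nontrivial automorphism of a path is the end-to-end reflection, so Aut(G) ≅ Z_2.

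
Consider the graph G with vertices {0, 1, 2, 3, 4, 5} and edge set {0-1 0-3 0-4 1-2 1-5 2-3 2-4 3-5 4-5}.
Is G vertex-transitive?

G is 3-regular and bipartite with parts {0, 2, 5} and {1, 3, 4} (each part is independent and every cross-pair is an edge), so G = K_{3,3}. Aut(K_{3,3}) is the wreath product S_3 ≀ Z_2: permute within each part, then optionally swap the parts; |Aut| = 2·(3!)² = 72. Under this action every vertex can be carried to every other, so G is vertex-transitive.

Yes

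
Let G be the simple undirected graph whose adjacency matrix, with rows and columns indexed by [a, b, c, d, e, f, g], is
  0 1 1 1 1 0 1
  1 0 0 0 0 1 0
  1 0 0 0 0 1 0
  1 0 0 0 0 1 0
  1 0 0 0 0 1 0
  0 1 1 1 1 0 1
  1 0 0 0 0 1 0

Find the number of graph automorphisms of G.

240

The vertices split by degree into {a, f} (degree 5) and {b, c, d, e, g} (degree 2); every edge runs between the two parts, so G is the complete bipartite graph K_{2,5}. The parts have unequal sizes, so no automorphism swaps them; each part is permuted independently, giving S_5 × S_2 of order 5!·2! = 240.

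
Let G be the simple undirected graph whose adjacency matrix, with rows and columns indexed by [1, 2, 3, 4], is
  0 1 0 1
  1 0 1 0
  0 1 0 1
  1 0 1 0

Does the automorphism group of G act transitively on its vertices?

Yes

G is 2-regular and bipartite on 2^2 = 4 vertices with girth 4; it is the hypercube graph Q_2. The symmetry group of the 2-cube is the hyperoctahedral group B_2 = Z_2 ≀ S_2, of order 2^2·2! = 8. This group acts transitively on the 4 vertices.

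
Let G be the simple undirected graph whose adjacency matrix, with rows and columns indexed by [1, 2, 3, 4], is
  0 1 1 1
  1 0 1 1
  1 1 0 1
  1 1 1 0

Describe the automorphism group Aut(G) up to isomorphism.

S_4

Every vertex has degree 3, so G is the complete graph K_4. Every bijection on the vertex set is an automorphism of K_4; hence Aut(K_4) ≅ S_4, order 24.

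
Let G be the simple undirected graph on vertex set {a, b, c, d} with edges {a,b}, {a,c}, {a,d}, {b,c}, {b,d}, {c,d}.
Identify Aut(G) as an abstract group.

S_4

Every vertex has degree 3, so G is the complete graph K_4. Every bijection on the vertex set is an automorphism of K_4; hence Aut(K_4) ≅ S_4, order 24.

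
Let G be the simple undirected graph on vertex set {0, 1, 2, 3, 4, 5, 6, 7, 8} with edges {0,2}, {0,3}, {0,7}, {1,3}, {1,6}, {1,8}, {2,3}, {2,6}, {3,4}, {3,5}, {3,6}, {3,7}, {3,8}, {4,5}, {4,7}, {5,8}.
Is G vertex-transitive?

No

Vertex 3 is the only vertex of degree 8, so every automorphism fixes it; G is not vertex-transitive.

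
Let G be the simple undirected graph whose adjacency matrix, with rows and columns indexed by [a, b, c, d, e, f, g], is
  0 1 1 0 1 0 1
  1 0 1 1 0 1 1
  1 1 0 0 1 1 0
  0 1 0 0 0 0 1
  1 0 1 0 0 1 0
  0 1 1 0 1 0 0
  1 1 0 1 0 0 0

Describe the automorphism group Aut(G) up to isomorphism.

the trivial group

The degree sequence is [4, 5, 4, 2, 3, 3, 3]. Checking the degree-preserving permutations of the vertex set shows that none except the identity preserves every edge, so Aut(G) is trivial.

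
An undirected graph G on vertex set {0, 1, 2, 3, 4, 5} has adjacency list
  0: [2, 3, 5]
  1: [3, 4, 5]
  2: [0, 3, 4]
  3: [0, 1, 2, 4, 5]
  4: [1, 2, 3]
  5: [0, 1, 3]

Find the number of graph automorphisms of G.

Vertex 3 is the unique vertex of degree 5; the remaining 5 vertices each have degree 3 and induce a cycle, so G is the wheel on 6 vertices with hub 3. With the hub fixed, the remaining symmetry is that of the rim cycle C_5, giving the dihedral group D_5.

10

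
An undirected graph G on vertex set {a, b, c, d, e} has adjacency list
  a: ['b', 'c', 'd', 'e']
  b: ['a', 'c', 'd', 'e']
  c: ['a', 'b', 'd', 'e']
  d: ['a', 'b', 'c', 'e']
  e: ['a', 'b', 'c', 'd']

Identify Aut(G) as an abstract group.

All 5 vertices are pairwise adjacent: G = K_5. Every bijection on the vertex set is an automorphism of K_5; hence Aut(K_5) ≅ S_5, order 120.

S_5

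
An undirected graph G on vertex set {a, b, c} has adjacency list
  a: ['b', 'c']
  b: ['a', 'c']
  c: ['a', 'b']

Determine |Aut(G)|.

Every vertex has degree 2, so G is the complete graph K_3. Any permutation of the 3 vertices preserves K_3, so Aut(K_3) = S_3 of order 3! = 6.

6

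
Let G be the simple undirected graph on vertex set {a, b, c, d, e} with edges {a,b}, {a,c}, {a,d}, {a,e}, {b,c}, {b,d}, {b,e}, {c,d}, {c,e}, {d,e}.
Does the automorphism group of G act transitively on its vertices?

Every vertex has degree 4, so G is the complete graph K_5. Every bijection on the vertex set is an automorphism of K_5; hence Aut(K_5) ≅ S_5, order 120. This group acts transitively on the 5 vertices.

Yes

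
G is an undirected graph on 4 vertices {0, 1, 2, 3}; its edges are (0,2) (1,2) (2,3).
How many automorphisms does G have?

Vertex 2 has degree 3 and every other vertex has degree 1, so G is the star K_{1,3} with centre 2. The 3 leaves are pairwise interchangeable while the centre is fixed, giving Aut(G) = S_3.

6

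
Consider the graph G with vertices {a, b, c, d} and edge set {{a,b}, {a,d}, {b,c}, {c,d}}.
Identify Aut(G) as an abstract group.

G is 2-regular and connected on 4 vertices, i.e. the cycle C_4. C_4 has 4 rotations and 4 reflections, so Aut(C_4) ≅ D_4 of order 8.

D_4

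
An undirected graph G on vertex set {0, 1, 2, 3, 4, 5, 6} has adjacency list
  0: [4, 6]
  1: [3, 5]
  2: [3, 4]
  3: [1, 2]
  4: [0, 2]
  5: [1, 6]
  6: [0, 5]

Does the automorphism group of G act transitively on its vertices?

Yes

G is 2-regular and connected on 7 vertices, i.e. the cycle C_7. C_7 has 7 rotations and 7 reflections, so Aut(C_7) ≅ D_7 of order 14. This group acts transitively on the 7 vertices.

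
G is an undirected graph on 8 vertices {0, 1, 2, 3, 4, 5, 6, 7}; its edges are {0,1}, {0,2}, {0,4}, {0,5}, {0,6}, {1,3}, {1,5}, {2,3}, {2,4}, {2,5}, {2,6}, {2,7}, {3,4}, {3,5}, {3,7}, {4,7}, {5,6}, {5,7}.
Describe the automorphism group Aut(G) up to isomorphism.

Degrees alone do not determine every vertex (e.g. 0 and 3 both have degree 5), but their neighbour-degree multisets differ: N(0) has degrees [3, 3, 4, 6, 6] while N(3) has degrees [3, 4, 4, 6, 6]. Repeating this refinement separates all vertices, so the only automorphism is the identity.

1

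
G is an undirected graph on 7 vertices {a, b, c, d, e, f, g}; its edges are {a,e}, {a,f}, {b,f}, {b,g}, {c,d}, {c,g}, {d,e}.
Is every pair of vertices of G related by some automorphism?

Every vertex has degree 2 and the graph is connected, so G is the 7-cycle C_7. C_7 has 7 rotations and 7 reflections, so Aut(C_7) ≅ D_7 of order 14. This group acts transitively on the 7 vertices.

Yes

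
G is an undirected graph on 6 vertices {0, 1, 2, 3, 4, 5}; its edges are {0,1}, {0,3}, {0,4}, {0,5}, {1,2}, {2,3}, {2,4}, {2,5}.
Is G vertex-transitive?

No

Automorphisms preserve degree, but G has vertices of degree 2 and vertices of degree 4; no automorphism maps one to the other, so G is not vertex-transitive.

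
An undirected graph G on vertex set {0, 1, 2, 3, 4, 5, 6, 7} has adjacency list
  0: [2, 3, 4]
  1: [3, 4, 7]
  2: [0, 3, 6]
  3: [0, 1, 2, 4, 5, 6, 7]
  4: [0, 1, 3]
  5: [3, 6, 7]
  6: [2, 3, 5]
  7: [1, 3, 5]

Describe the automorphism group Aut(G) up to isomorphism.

Vertex 3 is the unique vertex of degree 7; the remaining 7 vertices each have degree 3 and induce a cycle, so G is the wheel on 8 vertices with hub 3. With the hub fixed, the remaining symmetry is that of the rim cycle C_7, giving the dihedral group D_7.

D_7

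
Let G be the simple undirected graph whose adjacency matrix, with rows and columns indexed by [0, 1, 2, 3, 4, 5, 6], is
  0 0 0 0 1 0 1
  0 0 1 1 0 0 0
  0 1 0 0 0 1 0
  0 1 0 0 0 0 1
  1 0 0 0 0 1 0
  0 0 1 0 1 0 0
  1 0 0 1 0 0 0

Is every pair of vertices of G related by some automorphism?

Yes

G is 2-regular and connected on 7 vertices, i.e. the cycle C_7. The automorphisms of the 7-cycle are exactly the symmetries of a regular 7-gon: the dihedral group D_7, |D_7| = 14. This group acts transitively on the 7 vertices.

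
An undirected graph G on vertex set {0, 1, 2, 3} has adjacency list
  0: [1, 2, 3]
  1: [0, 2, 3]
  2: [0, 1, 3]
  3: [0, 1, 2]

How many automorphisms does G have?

24

Every vertex has degree 3, so G is the complete graph K_4. Every bijection on the vertex set is an automorphism of K_4; hence Aut(K_4) ≅ S_4, order 24.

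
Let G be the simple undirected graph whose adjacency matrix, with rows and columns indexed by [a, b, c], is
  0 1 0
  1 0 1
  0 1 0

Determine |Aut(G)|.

The degree sequence is [1, 2, 1]; the two degree-1 vertices a and c are the ends of a path, so G = P_3. A path has exactly one nontrivial symmetry — reversal — giving Aut(G) of order 2.

2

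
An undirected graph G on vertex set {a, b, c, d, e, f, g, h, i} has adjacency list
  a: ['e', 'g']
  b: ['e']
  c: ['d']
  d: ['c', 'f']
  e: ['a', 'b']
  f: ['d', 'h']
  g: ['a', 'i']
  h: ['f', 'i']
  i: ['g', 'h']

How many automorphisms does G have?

2

The degree sequence is [2, 1, 1, 2, 2, 2, 2, 2, 2]; the two degree-1 vertices b and c are the ends of a path, so G = P_9. A path has exactly one nontrivial symmetry — reversal — giving Aut(G) of order 2.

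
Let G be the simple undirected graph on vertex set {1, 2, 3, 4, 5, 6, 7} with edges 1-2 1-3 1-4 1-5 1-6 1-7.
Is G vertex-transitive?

Vertex 1 is the only vertex of degree 6, so every automorphism fixes it; G is not vertex-transitive.

No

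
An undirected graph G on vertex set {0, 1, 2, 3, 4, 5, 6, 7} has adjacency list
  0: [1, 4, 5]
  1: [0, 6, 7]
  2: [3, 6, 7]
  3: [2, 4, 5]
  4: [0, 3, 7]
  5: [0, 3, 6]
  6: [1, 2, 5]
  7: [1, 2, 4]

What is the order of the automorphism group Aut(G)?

48

G is 3-regular and bipartite on 2^3 = 8 vertices with girth 4; it is the hypercube graph Q_3. The symmetry group of the 3-cube is the hyperoctahedral group B_3 = Z_2 ≀ S_3, of order 2^3·3! = 48.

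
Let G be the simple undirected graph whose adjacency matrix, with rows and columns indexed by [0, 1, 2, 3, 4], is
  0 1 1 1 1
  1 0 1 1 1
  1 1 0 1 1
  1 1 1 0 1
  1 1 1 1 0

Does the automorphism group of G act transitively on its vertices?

All 5 vertices are pairwise adjacent: G = K_5. Any permutation of the 5 vertices preserves K_5, so Aut(K_5) = S_5 of order 5! = 120. This group acts transitively on the 5 vertices.

Yes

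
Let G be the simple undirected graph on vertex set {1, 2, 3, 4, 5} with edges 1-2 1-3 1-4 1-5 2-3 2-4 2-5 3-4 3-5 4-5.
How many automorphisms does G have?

120

Every vertex has degree 4, so G is the complete graph K_5. Any permutation of the 5 vertices preserves K_5, so Aut(K_5) = S_5 of order 5! = 120.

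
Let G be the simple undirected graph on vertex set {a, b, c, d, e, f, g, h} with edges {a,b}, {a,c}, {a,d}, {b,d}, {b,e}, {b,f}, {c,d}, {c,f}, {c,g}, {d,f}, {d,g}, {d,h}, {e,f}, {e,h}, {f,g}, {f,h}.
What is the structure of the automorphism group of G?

The degree sequence is [3, 4, 4, 6, 3, 6, 3, 3]. Checking the degree-preserving permutations of the vertex set shows that none except the identity preserves every edge, so Aut(G) is trivial.

the trivial group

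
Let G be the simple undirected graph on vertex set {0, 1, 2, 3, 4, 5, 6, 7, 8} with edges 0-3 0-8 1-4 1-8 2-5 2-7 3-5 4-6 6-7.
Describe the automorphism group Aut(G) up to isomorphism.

Every vertex has degree 2 and the graph is connected, so G is the 9-cycle C_9. The automorphisms of the 9-cycle are exactly the symmetries of a regular 9-gon: the dihedral group D_9, |D_9| = 18.

D_9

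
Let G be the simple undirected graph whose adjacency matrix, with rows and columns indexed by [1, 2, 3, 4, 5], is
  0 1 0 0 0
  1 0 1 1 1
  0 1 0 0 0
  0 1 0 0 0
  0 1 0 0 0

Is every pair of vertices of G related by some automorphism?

Vertex 2 is the only vertex of degree 4, so every automorphism fixes it; G is not vertex-transitive.

No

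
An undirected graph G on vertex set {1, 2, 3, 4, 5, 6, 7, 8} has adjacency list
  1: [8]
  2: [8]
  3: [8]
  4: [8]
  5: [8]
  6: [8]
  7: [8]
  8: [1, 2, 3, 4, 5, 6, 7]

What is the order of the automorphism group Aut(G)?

Vertex 8 has degree 7 and every other vertex has degree 1, so G is the star K_{1,7} with centre 8. Any automorphism fixes the centre and permutes the 7 leaves freely, so Aut(G) ≅ S_7 of order 7! = 5040.

5040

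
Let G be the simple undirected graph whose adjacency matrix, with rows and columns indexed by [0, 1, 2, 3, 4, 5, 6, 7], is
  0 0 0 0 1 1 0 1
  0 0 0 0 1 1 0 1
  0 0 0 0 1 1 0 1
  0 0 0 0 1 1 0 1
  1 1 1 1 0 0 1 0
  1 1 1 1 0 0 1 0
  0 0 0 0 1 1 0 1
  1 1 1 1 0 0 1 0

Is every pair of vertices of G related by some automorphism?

No

Automorphisms preserve degree, but G has vertices of degree 3 and vertices of degree 5; no automorphism maps one to the other, so G is not vertex-transitive.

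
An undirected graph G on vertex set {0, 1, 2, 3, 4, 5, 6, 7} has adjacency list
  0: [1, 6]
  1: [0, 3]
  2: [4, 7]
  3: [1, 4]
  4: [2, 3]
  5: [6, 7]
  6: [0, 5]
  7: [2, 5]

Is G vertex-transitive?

Every vertex has degree 2 and the graph is connected, so G is the 8-cycle C_8. C_8 has 8 rotations and 8 reflections, so Aut(C_8) ≅ D_8 of order 16. Under this action every vertex can be carried to every other, so G is vertex-transitive.

Yes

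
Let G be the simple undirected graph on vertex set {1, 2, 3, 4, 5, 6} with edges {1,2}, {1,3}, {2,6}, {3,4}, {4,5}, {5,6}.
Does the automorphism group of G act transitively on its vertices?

G is 2-regular and connected on 6 vertices, i.e. the cycle C_6. C_6 has 6 rotations and 6 reflections, so Aut(C_6) ≅ D_6 of order 12. Under this action every vertex can be carried to every other, so G is vertex-transitive.

Yes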